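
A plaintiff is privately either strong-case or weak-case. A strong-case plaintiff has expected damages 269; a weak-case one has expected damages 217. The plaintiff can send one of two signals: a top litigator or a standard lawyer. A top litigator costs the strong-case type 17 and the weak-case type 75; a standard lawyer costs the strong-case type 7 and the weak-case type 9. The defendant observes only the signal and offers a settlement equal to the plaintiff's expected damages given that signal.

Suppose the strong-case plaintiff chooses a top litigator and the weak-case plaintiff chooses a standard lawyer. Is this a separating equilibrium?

If types separate, top litigator earns payment 269 and standard lawyer earns 217.
Strong-case: top litigator gives 269 − 17 = 252; standard lawyer gives 217 − 7 = 210. No deviation. ✓
Weak-case: standard lawyer gives 217 − 9 = 208; top litigator gives 269 − 75 = 194. No deviation. ✓
Both incentive constraints hold.

Yes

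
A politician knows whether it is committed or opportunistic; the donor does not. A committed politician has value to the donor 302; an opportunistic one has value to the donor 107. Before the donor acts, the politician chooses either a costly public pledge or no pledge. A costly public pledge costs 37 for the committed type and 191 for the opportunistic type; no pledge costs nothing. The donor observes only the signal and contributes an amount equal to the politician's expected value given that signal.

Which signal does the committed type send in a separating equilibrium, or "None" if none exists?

Try committed → pledge, opportunistic → no pledge:
  Under separation the donor infers type exactly: pledge → committed (pays 302), no pledge → opportunistic (pays 107).
  Committed: pledge gives 302 − 37 = 265; no pledge gives 107 − 0 = 107. No deviation. ✓
  Opportunistic: no pledge gives 107 − 0 = 107; pledge gives 302 − 191 = 111. Would deviate. ✗
Try committed → no pledge, opportunistic → pledge:
  Under separation the donor infers type exactly: no pledge → committed (pays 302), pledge → opportunistic (pays 107).
  Committed: no pledge gives 302 − 0 = 302; pledge gives 107 − 37 = 70. No deviation. ✓
  Opportunistic: pledge gives 107 − 191 = -84; no pledge gives 302 − 0 = 302. Would deviate. ✗
Neither assignment is incentive-compatible.

None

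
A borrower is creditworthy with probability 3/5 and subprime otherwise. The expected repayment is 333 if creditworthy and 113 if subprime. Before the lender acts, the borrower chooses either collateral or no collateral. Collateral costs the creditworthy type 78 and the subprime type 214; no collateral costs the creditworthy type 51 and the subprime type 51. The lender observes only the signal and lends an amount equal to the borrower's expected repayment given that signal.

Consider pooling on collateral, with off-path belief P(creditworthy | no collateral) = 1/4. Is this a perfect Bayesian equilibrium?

At the pooled signal (collateral) the lender holds the prior 3/5 and pays 3/5·333 + 2/5·113 = 245. Off-path (no collateral) belief 1/4 gives 1/4·333 + 3/4·113 = 168.
Creditworthy: collateral gives 245 − 78 = 167; no collateral gives 168 − 51 = 117. Stays. ✓
Subprime: collateral gives 245 − 214 = 31; no collateral gives 168 − 51 = 117. Deviates. ✗

No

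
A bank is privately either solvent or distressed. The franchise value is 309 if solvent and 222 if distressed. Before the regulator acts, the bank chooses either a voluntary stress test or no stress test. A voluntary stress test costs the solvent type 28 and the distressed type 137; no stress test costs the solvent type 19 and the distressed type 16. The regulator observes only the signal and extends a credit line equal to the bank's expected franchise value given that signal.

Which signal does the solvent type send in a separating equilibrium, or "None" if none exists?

stress test

Try solvent → stress test, distressed → no stress test:
  If types separate, stress test earns payment 309 and no stress test earns 222.
  Solvent: stress test gives 309 − 28 = 281; no stress test gives 222 − 19 = 203. No deviation. ✓
  Distressed: no stress test gives 222 − 16 = 206; stress test gives 309 − 137 = 172. No deviation. ✓
Both hold — the solvent type sends stress test.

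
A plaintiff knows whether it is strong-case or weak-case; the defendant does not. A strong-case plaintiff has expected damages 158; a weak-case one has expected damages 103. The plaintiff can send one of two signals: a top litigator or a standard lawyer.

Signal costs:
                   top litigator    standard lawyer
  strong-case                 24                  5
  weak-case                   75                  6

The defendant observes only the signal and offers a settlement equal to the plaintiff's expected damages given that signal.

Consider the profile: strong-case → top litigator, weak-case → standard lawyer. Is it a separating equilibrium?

If types separate, top litigator earns payment 158 and standard lawyer earns 103.
Strong-case: top litigator gives 158 − 24 = 134; standard lawyer gives 103 − 5 = 98. No deviation. ✓
Weak-case: standard lawyer gives 103 − 6 = 97; top litigator gives 158 − 75 = 83. No deviation. ✓
Both incentive constraints hold.

Yes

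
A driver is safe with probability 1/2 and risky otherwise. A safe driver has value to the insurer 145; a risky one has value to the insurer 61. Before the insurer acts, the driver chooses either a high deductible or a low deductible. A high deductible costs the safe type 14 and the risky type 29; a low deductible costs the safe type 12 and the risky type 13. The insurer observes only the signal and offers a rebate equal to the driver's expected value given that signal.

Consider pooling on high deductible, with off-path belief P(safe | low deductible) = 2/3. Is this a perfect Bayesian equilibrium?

At the pooled signal (high deductible) the insurer holds the prior 1/2 and pays 1/2·145 + 1/2·61 = 103. Off-path (low deductible) belief 2/3 gives 2/3·145 + 1/3·61 = 117.
Safe: high deductible gives 103 − 14 = 89; low deductible gives 117 − 12 = 105. Deviates. ✗
Risky: high deductible gives 103 − 29 = 74; low deductible gives 117 − 13 = 104. Deviates. ✗

No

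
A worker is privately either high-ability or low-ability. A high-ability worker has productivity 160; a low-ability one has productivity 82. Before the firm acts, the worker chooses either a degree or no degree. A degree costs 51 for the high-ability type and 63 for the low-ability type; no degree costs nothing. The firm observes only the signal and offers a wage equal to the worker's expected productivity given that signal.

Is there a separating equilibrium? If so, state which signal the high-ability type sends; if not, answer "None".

Try high-ability → degree, low-ability → no degree:
  Under separation the firm infers type exactly: degree → high-ability (pays 160), no degree → low-ability (pays 82).
  High-ability: degree gives 160 − 51 = 109; no degree gives 82 − 0 = 82. No deviation. ✓
  Low-ability: no degree gives 82 − 0 = 82; degree gives 160 − 63 = 97. Would deviate. ✗
Try high-ability → no degree, low-ability → degree:
  Under separation the firm infers type exactly: no degree → high-ability (pays 160), degree → low-ability (pays 82).
  High-ability: no degree gives 160 − 0 = 160; degree gives 82 − 51 = 31. No deviation. ✓
  Low-ability: degree gives 82 − 63 = 19; no degree gives 160 − 0 = 160. Would deviate. ✗
Neither assignment is incentive-compatible.

None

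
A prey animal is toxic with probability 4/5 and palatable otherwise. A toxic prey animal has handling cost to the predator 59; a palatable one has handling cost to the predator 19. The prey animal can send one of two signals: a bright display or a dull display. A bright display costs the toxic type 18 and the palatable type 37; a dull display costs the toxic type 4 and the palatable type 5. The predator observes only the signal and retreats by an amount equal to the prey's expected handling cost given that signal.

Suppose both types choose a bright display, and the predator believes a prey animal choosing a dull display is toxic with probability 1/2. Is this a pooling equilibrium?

No

At the pooled signal (bright display) the predator holds the prior 4/5 and pays 4/5·59 + 1/5·19 = 51. Off-path (dull display) belief 1/2 gives 1/2·59 + 1/2·19 = 39.
Toxic: bright display gives 51 − 18 = 33; dull display gives 39 − 4 = 35. Deviates. ✗
Palatable: bright display gives 51 − 37 = 14; dull display gives 39 − 5 = 34. Deviates. ✗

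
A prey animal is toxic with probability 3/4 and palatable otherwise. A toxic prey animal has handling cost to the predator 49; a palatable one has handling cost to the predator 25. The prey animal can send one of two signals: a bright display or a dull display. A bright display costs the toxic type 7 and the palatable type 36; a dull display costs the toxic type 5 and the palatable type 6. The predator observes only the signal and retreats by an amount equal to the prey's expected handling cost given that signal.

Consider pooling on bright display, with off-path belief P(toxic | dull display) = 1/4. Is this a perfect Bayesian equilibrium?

No

On the equilibrium path (bright display) the predator holds the prior 3/4 and pays 3/4·49 + 1/4·25 = 43. Off-path (dull display) belief 1/4 gives 1/4·49 + 3/4·25 = 31.
Toxic: bright display gives 43 − 7 = 36; dull display gives 31 − 5 = 26. Stays. ✓
Palatable: bright display gives 43 − 36 = 7; dull display gives 31 − 6 = 25. Deviates. ✗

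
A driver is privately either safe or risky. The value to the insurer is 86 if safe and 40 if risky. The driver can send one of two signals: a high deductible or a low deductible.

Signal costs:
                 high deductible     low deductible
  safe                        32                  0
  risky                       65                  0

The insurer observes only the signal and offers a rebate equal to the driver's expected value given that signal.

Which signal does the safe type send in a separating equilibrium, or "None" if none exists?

Try safe → high deductible, risky → low deductible:
  If types separate, high deductible earns payment 86 and low deductible earns 40.
  Safe: high deductible gives 86 − 32 = 54; low deductible gives 40 − 0 = 40. No deviation. ✓
  Risky: low deductible gives 40 − 0 = 40; high deductible gives 86 − 65 = 21. No deviation. ✓
Both hold — the safe type sends high deductible.

high deductible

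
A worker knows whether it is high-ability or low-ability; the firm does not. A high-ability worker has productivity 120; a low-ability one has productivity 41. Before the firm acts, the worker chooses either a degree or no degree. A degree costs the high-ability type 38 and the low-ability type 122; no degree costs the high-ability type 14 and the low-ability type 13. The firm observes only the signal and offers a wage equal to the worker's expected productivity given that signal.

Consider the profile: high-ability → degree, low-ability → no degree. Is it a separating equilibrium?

Yes

Under separation the firm infers type exactly: degree → high-ability (pays 120), no degree → low-ability (pays 41).
High-ability: degree gives 120 − 38 = 82; no degree gives 41 − 14 = 27. No deviation. ✓
Low-ability: no degree gives 41 − 13 = 28; degree gives 120 − 122 = -2. No deviation. ✓
Both incentive constraints hold.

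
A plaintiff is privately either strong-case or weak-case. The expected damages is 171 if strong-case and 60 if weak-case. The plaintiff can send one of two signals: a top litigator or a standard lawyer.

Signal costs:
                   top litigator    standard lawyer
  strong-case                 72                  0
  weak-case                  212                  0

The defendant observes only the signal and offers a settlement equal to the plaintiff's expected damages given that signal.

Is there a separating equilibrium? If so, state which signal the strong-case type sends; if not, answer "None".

Try strong-case → top litigator, weak-case → standard lawyer:
  If types separate, top litigator earns payment 171 and standard lawyer earns 60.
  Strong-case: top litigator gives 171 − 72 = 99; standard lawyer gives 60 − 0 = 60. No deviation. ✓
  Weak-case: standard lawyer gives 60 − 0 = 60; top litigator gives 171 − 212 = -41. No deviation. ✓
Both hold — the strong-case type sends top litigator.

top litigator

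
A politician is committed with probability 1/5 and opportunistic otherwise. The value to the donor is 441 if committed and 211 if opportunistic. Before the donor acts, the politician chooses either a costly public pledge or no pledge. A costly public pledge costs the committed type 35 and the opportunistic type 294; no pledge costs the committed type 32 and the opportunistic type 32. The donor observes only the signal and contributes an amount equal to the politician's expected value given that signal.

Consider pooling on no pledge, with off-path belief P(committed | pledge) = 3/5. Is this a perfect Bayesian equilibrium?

At the pooled signal (no pledge) the donor holds the prior 1/5 and pays 1/5·441 + 4/5·211 = 257. Off-path (pledge) belief 3/5 gives 3/5·441 + 2/5·211 = 349.
Committed: no pledge gives 257 − 32 = 225; pledge gives 349 − 35 = 314. Deviates. ✗
Opportunistic: no pledge gives 257 − 32 = 225; pledge gives 349 − 294 = 55. Stays. ✓

No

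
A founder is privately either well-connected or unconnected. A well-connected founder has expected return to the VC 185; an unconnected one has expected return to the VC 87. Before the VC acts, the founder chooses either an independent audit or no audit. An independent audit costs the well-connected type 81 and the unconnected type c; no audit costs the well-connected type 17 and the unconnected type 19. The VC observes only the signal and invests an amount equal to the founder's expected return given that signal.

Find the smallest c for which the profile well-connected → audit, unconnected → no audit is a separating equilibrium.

Under separation: audit → well-connected (pays 185); no audit → unconnected (pays 87).
Well-connected: 185 − 81 = 104 ≥ 87 − 17 = 70. Holds regardless of c. ✓
Unconnected: 87 − 19 ≥ 185 − c, so c ≥ 185 − 68 = 117.

117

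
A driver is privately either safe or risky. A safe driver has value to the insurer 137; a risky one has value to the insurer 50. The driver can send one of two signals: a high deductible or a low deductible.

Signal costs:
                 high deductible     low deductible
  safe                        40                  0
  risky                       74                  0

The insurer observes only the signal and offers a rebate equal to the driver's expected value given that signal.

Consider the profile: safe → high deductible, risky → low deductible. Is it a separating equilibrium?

If types separate, high deductible earns payment 137 and low deductible earns 50.
Safe: high deductible gives 137 − 40 = 97; low deductible gives 50 − 0 = 50. No deviation. ✓
Risky: low deductible gives 50 − 0 = 50; high deductible gives 137 − 74 = 63. Would deviate. ✗

No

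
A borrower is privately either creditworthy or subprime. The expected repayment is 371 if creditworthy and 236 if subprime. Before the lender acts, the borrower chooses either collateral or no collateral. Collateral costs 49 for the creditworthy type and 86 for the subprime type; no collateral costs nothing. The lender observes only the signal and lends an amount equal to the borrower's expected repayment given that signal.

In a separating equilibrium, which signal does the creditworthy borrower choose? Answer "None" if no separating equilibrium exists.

Try creditworthy → collateral, subprime → no collateral:
  Under separation the lender infers type exactly: collateral → creditworthy (pays 371), no collateral → subprime (pays 236).
  Creditworthy: collateral gives 371 − 49 = 322; no collateral gives 236 − 0 = 236. No deviation. ✓
  Subprime: no collateral gives 236 − 0 = 236; collateral gives 371 − 86 = 285. Would deviate. ✗
Try creditworthy → no collateral, subprime → collateral:
  Under separation the lender infers type exactly: no collateral → creditworthy (pays 371), collateral → subprime (pays 236).
  Creditworthy: no collateral gives 371 − 0 = 371; collateral gives 236 − 49 = 187. No deviation. ✓
  Subprime: collateral gives 236 − 86 = 150; no collateral gives 371 − 0 = 371. Would deviate. ✗
Neither assignment is incentive-compatible.

None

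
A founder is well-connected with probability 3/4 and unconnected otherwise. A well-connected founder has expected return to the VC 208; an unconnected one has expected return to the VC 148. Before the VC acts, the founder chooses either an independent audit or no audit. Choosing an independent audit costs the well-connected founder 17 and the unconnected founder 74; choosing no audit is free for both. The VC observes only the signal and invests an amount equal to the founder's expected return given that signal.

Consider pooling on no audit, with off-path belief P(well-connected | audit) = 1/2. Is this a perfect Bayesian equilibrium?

At the pooled signal (no audit) the VC holds the prior 3/4 and pays 3/4·208 + 1/4·148 = 193. Off-path (audit) belief 1/2 gives 1/2·208 + 1/2·148 = 178.
Well-connected: no audit gives 193 − 0 = 193; audit gives 178 − 17 = 161. Stays. ✓
Unconnected: no audit gives 193 − 0 = 193; audit gives 178 − 74 = 104. Stays. ✓

Yes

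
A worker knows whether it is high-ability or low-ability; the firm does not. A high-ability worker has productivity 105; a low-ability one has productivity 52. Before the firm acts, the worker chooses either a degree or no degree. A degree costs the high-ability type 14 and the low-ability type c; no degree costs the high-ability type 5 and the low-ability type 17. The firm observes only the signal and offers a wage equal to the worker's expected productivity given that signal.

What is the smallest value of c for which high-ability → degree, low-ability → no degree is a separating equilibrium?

Under separation: degree → high-ability (pays 105); no degree → low-ability (pays 52).
High-ability: 105 − 14 = 91 ≥ 52 − 5 = 47. Holds regardless of c. ✓
Low-ability: 52 − 17 ≥ 105 − c, so c ≥ 105 − 35 = 70.

70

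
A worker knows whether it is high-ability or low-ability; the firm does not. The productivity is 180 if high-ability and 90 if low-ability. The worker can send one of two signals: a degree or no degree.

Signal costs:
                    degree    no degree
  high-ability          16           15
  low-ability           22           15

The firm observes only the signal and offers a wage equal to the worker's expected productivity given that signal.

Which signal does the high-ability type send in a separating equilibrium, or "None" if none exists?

None

Try high-ability → degree, low-ability → no degree:
  If types separate, degree earns payment 180 and no degree earns 90.
  High-ability: degree gives 180 − 16 = 164; no degree gives 90 − 15 = 75. No deviation. ✓
  Low-ability: no degree gives 90 − 15 = 75; degree gives 180 − 22 = 158. Would deviate. ✗
Try high-ability → no degree, low-ability → degree:
  If types separate, no degree earns payment 180 and degree earns 90.
  High-ability: no degree gives 180 − 15 = 165; degree gives 90 − 16 = 74. No deviation. ✓
  Low-ability: degree gives 90 − 22 = 68; no degree gives 180 − 15 = 165. Would deviate. ✗
Neither assignment is incentive-compatible.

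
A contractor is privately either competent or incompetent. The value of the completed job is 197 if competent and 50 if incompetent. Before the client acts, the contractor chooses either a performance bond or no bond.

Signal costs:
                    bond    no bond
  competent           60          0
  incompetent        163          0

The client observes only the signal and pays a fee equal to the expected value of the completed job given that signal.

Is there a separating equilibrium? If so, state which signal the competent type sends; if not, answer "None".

bond

Try competent → bond, incompetent → no bond:
  If types separate, bond earns payment 197 and no bond earns 50.
  Competent: bond gives 197 − 60 = 137; no bond gives 50 − 0 = 50. No deviation. ✓
  Incompetent: no bond gives 50 − 0 = 50; bond gives 197 − 163 = 34. No deviation. ✓
Both hold — the competent type sends bond.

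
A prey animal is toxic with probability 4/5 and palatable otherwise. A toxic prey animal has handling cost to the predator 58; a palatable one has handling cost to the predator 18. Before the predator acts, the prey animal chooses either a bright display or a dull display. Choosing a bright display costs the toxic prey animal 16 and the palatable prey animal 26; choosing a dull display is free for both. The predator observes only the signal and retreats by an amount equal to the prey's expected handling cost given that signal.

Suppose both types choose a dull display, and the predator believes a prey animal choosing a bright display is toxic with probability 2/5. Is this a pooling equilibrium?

On the equilibrium path (dull display) the predator holds the prior 4/5 and pays 4/5·58 + 1/5·18 = 50. Off-path (bright display) belief 2/5 gives 2/5·58 + 3/5·18 = 34.
Toxic: dull display gives 50 − 0 = 50; bright display gives 34 − 16 = 18. Stays. ✓
Palatable: dull display gives 50 − 0 = 50; bright display gives 34 − 26 = 8. Stays. ✓
Beliefs are Bayes-consistent on-path and both types best-respond.

Yes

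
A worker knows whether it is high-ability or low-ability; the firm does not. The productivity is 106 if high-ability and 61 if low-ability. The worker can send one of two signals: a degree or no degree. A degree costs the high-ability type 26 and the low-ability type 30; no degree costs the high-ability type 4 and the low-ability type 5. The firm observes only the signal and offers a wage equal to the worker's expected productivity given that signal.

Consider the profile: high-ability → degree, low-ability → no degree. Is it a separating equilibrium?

Under separation the firm infers type exactly: degree → high-ability (pays 106), no degree → low-ability (pays 61).
High-ability: degree gives 106 − 26 = 80; no degree gives 61 − 4 = 57. No deviation. ✓
Low-ability: no degree gives 61 − 5 = 56; degree gives 106 − 30 = 76. Would deviate. ✗

No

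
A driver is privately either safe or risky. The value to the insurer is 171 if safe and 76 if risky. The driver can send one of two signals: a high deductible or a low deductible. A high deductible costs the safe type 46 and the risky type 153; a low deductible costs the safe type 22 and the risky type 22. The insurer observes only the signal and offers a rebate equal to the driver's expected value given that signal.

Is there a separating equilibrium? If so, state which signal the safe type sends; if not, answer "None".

Try safe → high deductible, risky → low deductible:
  If types separate, high deductible earns payment 171 and low deductible earns 76.
  Safe: high deductible gives 171 − 46 = 125; low deductible gives 76 − 22 = 54. No deviation. ✓
  Risky: low deductible gives 76 − 22 = 54; high deductible gives 171 − 153 = 18. No deviation. ✓
Both hold — the safe type sends high deductible.

high deductible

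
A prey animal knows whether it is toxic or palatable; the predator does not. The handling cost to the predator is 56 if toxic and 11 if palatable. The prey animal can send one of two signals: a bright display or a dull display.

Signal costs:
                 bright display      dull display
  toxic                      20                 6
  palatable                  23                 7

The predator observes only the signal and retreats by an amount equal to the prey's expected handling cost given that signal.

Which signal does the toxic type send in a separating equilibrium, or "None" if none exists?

Try toxic → bright display, palatable → dull display:
  If types separate, bright display earns payment 56 and dull display earns 11.
  Toxic: bright display gives 56 − 20 = 36; dull display gives 11 − 6 = 5. No deviation. ✓
  Palatable: dull display gives 11 − 7 = 4; bright display gives 56 − 23 = 33. Would deviate. ✗
Try toxic → dull display, palatable → bright display:
  If types separate, dull display earns payment 56 and bright display earns 11.
  Toxic: dull display gives 56 − 6 = 50; bright display gives 11 − 20 = -9. No deviation. ✓
  Palatable: bright display gives 11 − 23 = -12; dull display gives 56 − 7 = 49. Would deviate. ✗
Neither assignment is incentive-compatible.

None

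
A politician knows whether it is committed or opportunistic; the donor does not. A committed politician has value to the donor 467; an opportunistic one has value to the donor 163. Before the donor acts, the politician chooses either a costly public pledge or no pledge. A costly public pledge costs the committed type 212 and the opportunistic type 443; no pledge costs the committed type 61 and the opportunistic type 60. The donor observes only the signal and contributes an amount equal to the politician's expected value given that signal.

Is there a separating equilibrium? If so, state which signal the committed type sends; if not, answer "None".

pledge

Try committed → pledge, opportunistic → no pledge:
  Under separation the donor infers type exactly: pledge → committed (pays 467), no pledge → opportunistic (pays 163).
  Committed: pledge gives 467 − 212 = 255; no pledge gives 163 − 61 = 102. No deviation. ✓
  Opportunistic: no pledge gives 163 − 60 = 103; pledge gives 467 − 443 = 24. No deviation. ✓
Both hold — the committed type sends pledge.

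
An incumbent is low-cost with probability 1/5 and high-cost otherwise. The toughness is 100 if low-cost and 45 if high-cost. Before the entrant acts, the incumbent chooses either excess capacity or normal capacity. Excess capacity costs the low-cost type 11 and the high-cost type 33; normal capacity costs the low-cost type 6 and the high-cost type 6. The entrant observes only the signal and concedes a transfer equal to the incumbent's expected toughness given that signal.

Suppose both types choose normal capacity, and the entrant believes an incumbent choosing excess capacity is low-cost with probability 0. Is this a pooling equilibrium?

Yes

At the pooled signal (normal capacity) the entrant holds the prior 1/5 and pays 1/5·100 + 4/5·45 = 56. Off-path (excess capacity) belief 0 gives 0·100 + 1·45 = 45.
Low-cost: normal capacity gives 56 − 6 = 50; excess capacity gives 45 − 11 = 34. Stays. ✓
High-cost: normal capacity gives 56 − 6 = 50; excess capacity gives 45 − 33 = 12. Stays. ✓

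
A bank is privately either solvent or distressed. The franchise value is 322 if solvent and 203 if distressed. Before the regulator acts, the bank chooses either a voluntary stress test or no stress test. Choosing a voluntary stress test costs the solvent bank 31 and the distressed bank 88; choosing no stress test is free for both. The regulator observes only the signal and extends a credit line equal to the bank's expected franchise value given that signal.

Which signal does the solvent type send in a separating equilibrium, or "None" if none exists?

None

Try solvent → stress test, distressed → no stress test:
  If types separate, stress test earns payment 322 and no stress test earns 203.
  Solvent: stress test gives 322 − 31 = 291; no stress test gives 203 − 0 = 203. No deviation. ✓
  Distressed: no stress test gives 203 − 0 = 203; stress test gives 322 − 88 = 234. Would deviate. ✗
Try solvent → no stress test, distressed → stress test:
  If types separate, no stress test earns payment 322 and stress test earns 203.
  Solvent: no stress test gives 322 − 0 = 322; stress test gives 203 − 31 = 172. No deviation. ✓
  Distressed: stress test gives 203 − 88 = 115; no stress test gives 322 − 0 = 322. Would deviate. ✗
Neither assignment is incentive-compatible.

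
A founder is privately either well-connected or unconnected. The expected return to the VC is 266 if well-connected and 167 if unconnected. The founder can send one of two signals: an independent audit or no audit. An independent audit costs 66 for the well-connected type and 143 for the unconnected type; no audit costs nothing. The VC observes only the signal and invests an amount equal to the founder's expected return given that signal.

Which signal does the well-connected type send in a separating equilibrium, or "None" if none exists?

audit

Try well-connected → audit, unconnected → no audit:
  If types separate, audit earns payment 266 and no audit earns 167.
  Well-connected: audit gives 266 − 66 = 200; no audit gives 167 − 0 = 167. No deviation. ✓
  Unconnected: no audit gives 167 − 0 = 167; audit gives 266 − 143 = 123. No deviation. ✓
Both hold — the well-connected type sends audit.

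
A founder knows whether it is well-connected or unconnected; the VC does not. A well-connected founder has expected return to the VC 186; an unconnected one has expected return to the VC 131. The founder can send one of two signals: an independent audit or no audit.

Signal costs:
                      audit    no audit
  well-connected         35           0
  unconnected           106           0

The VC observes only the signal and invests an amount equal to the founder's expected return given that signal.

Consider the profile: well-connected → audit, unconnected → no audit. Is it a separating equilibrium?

Yes

If types separate, audit earns payment 186 and no audit earns 131.
Well-connected: audit gives 186 − 35 = 151; no audit gives 131 − 0 = 131. No deviation. ✓
Unconnected: no audit gives 131 − 0 = 131; audit gives 186 − 106 = 80. No deviation. ✓
Neither type gains from mimicking the other.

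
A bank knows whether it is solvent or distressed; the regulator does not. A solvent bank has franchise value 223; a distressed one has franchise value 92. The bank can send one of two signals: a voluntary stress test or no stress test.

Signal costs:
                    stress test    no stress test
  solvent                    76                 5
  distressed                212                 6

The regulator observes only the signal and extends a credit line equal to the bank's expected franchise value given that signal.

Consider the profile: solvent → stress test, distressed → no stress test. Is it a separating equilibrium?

If types separate, stress test earns payment 223 and no stress test earns 92.
Solvent: stress test gives 223 − 76 = 147; no stress test gives 92 − 5 = 87. No deviation. ✓
Distressed: no stress test gives 92 − 6 = 86; stress test gives 223 − 212 = 11. No deviation. ✓
Neither type gains from mimicking the other.

Yes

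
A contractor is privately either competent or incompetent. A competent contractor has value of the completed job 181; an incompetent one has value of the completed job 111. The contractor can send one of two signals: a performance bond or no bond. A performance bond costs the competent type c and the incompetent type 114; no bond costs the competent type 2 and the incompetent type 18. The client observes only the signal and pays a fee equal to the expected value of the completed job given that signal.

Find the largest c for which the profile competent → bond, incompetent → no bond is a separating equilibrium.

72

Under separation: bond → competent (pays 181); no bond → incompetent (pays 111).
Incompetent: 111 − 18 = 93 ≥ 181 − 114 = 67. Holds regardless of c. ✓
Competent: 181 − c ≥ 111 − 2, so c ≤ 181 − 109 = 72.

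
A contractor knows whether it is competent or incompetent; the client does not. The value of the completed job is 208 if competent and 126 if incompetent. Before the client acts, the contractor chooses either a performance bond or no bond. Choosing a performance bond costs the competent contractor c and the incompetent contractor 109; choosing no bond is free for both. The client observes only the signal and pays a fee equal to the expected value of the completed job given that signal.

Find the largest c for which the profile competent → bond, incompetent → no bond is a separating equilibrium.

Under separation: bond → competent (pays 208); no bond → incompetent (pays 126).
Incompetent: 126 − 0 = 126 ≥ 208 − 109 = 99. Holds regardless of c. ✓
Competent: 208 − c ≥ 126 − 0, so c ≤ 208 − 126 = 82.

82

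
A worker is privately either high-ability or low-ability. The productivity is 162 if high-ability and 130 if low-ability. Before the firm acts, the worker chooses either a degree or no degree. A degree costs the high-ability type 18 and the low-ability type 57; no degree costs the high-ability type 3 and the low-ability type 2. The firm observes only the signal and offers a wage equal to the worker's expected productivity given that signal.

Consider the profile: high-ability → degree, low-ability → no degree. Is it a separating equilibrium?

Yes

If types separate, degree earns payment 162 and no degree earns 130.
High-ability: degree gives 162 − 18 = 144; no degree gives 130 − 3 = 127. No deviation. ✓
Low-ability: no degree gives 130 − 2 = 128; degree gives 162 − 57 = 105. No deviation. ✓
Both incentive constraints hold.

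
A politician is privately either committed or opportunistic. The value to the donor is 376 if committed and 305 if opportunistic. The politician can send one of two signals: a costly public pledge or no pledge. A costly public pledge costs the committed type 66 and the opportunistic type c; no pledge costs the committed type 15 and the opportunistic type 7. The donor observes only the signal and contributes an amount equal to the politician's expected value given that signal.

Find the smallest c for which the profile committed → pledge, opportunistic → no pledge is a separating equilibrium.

78

Under separation: pledge → committed (pays 376); no pledge → opportunistic (pays 305).
Committed: 376 − 66 = 310 ≥ 305 − 15 = 290. Holds regardless of c. ✓
Opportunistic: 305 − 7 ≥ 376 − c, so c ≥ 376 − 298 = 78.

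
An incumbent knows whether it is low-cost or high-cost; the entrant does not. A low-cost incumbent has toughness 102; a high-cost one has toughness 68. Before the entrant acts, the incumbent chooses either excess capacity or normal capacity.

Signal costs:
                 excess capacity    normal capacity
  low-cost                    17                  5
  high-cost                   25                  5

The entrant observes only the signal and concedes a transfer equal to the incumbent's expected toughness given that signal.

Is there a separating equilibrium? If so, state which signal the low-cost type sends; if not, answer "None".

Try low-cost → excess capacity, high-cost → normal capacity:
  Under separation the entrant infers type exactly: excess capacity → low-cost (pays 102), normal capacity → high-cost (pays 68).
  Low-cost: excess capacity gives 102 − 17 = 85; normal capacity gives 68 − 5 = 63. No deviation. ✓
  High-cost: normal capacity gives 68 − 5 = 63; excess capacity gives 102 − 25 = 77. Would deviate. ✗
Try low-cost → normal capacity, high-cost → excess capacity:
  Under separation the entrant infers type exactly: normal capacity → low-cost (pays 102), excess capacity → high-cost (pays 68).
  Low-cost: normal capacity gives 102 − 5 = 97; excess capacity gives 68 − 17 = 51. No deviation. ✓
  High-cost: excess capacity gives 68 − 25 = 43; normal capacity gives 102 − 5 = 97. Would deviate. ✗
Neither assignment is incentive-compatible.

None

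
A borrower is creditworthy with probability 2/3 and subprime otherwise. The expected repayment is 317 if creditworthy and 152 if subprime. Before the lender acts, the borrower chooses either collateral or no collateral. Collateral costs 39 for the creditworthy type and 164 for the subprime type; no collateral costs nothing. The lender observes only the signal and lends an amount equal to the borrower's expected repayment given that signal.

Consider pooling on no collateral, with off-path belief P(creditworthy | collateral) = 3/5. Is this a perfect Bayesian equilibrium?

At the pooled signal (no collateral) the lender holds the prior 2/3 and pays 2/3·317 + 1/3·152 = 262. Off-path (collateral) belief 3/5 gives 3/5·317 + 2/5·152 = 251.
Creditworthy: no collateral gives 262 − 0 = 262; collateral gives 251 − 39 = 212. Stays. ✓
Subprime: no collateral gives 262 − 0 = 262; collateral gives 251 − 164 = 87. Stays. ✓

Yes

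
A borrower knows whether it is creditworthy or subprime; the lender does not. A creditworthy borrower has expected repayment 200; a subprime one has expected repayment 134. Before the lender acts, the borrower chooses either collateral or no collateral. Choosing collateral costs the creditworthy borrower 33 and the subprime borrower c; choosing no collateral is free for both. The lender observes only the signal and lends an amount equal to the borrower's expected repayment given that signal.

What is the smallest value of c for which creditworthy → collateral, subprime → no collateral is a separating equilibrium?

66

Under separation: collateral → creditworthy (pays 200); no collateral → subprime (pays 134).
Creditworthy: 200 − 33 = 167 ≥ 134 − 0 = 134. Holds regardless of c. ✓
Subprime: 134 − 0 ≥ 200 − c, so c ≥ 200 − 134 = 66.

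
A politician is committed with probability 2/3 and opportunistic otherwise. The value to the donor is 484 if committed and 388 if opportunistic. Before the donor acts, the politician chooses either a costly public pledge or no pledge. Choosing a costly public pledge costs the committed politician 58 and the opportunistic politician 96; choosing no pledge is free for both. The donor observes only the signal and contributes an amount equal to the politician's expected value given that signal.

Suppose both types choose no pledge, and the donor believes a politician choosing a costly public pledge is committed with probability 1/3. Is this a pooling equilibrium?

Yes

At the pooled signal (no pledge) the donor holds the prior 2/3 and pays 2/3·484 + 1/3·388 = 452. Off-path (pledge) belief 1/3 gives 1/3·484 + 2/3·388 = 420.
Committed: no pledge gives 452 − 0 = 452; pledge gives 420 − 58 = 362. Stays. ✓
Opportunistic: no pledge gives 452 − 0 = 452; pledge gives 420 − 96 = 324. Stays. ✓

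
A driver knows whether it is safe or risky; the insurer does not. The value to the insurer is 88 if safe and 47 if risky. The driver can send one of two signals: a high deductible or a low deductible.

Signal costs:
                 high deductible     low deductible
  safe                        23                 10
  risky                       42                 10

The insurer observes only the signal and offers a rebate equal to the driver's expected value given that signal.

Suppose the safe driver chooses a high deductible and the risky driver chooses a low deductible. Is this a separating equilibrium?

If types separate, high deductible earns payment 88 and low deductible earns 47.
Safe: high deductible gives 88 − 23 = 65; low deductible gives 47 − 10 = 37. No deviation. ✓
Risky: low deductible gives 47 − 10 = 37; high deductible gives 88 − 42 = 46. Would deviate. ✗

No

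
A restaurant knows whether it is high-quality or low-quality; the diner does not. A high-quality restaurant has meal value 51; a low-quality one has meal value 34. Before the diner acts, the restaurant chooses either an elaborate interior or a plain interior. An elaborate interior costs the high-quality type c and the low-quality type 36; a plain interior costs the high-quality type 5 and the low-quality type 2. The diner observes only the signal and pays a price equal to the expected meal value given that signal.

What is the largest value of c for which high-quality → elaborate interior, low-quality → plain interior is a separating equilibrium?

22

Under separation: elaborate interior → high-quality (pays 51); plain interior → low-quality (pays 34).
Low-quality: 34 − 2 = 32 ≥ 51 − 36 = 15. Holds regardless of c. ✓
High-quality: 51 − c ≥ 34 − 5, so c ≤ 51 − 29 = 22.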